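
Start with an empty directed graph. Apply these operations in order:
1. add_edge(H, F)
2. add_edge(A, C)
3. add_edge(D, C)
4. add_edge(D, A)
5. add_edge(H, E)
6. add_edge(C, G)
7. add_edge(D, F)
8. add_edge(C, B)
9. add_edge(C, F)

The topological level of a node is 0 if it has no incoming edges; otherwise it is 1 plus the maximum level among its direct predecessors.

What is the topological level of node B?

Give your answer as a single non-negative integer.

Op 1: add_edge(H, F). Edges now: 1
Op 2: add_edge(A, C). Edges now: 2
Op 3: add_edge(D, C). Edges now: 3
Op 4: add_edge(D, A). Edges now: 4
Op 5: add_edge(H, E). Edges now: 5
Op 6: add_edge(C, G). Edges now: 6
Op 7: add_edge(D, F). Edges now: 7
Op 8: add_edge(C, B). Edges now: 8
Op 9: add_edge(C, F). Edges now: 9
Compute levels (Kahn BFS):
  sources (in-degree 0): D, H
  process D: level=0
    D->A: in-degree(A)=0, level(A)=1, enqueue
    D->C: in-degree(C)=1, level(C)>=1
    D->F: in-degree(F)=2, level(F)>=1
  process H: level=0
    H->E: in-degree(E)=0, level(E)=1, enqueue
    H->F: in-degree(F)=1, level(F)>=1
  process A: level=1
    A->C: in-degree(C)=0, level(C)=2, enqueue
  process E: level=1
  process C: level=2
    C->B: in-degree(B)=0, level(B)=3, enqueue
    C->F: in-degree(F)=0, level(F)=3, enqueue
    C->G: in-degree(G)=0, level(G)=3, enqueue
  process B: level=3
  process F: level=3
  process G: level=3
All levels: A:1, B:3, C:2, D:0, E:1, F:3, G:3, H:0
level(B) = 3

Answer: 3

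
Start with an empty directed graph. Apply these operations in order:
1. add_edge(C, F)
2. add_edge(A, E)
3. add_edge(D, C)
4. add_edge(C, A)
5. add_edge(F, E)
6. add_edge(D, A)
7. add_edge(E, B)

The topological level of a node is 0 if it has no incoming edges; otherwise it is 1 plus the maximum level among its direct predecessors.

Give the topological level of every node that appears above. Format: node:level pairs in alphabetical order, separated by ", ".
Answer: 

Answer: A:2, B:4, C:1, D:0, E:3, F:2

Derivation:
Op 1: add_edge(C, F). Edges now: 1
Op 2: add_edge(A, E). Edges now: 2
Op 3: add_edge(D, C). Edges now: 3
Op 4: add_edge(C, A). Edges now: 4
Op 5: add_edge(F, E). Edges now: 5
Op 6: add_edge(D, A). Edges now: 6
Op 7: add_edge(E, B). Edges now: 7
Compute levels (Kahn BFS):
  sources (in-degree 0): D
  process D: level=0
    D->A: in-degree(A)=1, level(A)>=1
    D->C: in-degree(C)=0, level(C)=1, enqueue
  process C: level=1
    C->A: in-degree(A)=0, level(A)=2, enqueue
    C->F: in-degree(F)=0, level(F)=2, enqueue
  process A: level=2
    A->E: in-degree(E)=1, level(E)>=3
  process F: level=2
    F->E: in-degree(E)=0, level(E)=3, enqueue
  process E: level=3
    E->B: in-degree(B)=0, level(B)=4, enqueue
  process B: level=4
All levels: A:2, B:4, C:1, D:0, E:3, F:2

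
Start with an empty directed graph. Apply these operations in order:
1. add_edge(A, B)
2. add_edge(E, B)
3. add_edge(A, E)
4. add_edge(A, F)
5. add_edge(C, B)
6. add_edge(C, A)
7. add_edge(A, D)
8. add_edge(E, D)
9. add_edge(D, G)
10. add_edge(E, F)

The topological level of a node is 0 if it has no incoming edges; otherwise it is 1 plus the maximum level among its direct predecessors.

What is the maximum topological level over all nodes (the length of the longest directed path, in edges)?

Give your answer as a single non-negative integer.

Op 1: add_edge(A, B). Edges now: 1
Op 2: add_edge(E, B). Edges now: 2
Op 3: add_edge(A, E). Edges now: 3
Op 4: add_edge(A, F). Edges now: 4
Op 5: add_edge(C, B). Edges now: 5
Op 6: add_edge(C, A). Edges now: 6
Op 7: add_edge(A, D). Edges now: 7
Op 8: add_edge(E, D). Edges now: 8
Op 9: add_edge(D, G). Edges now: 9
Op 10: add_edge(E, F). Edges now: 10
Compute levels (Kahn BFS):
  sources (in-degree 0): C
  process C: level=0
    C->A: in-degree(A)=0, level(A)=1, enqueue
    C->B: in-degree(B)=2, level(B)>=1
  process A: level=1
    A->B: in-degree(B)=1, level(B)>=2
    A->D: in-degree(D)=1, level(D)>=2
    A->E: in-degree(E)=0, level(E)=2, enqueue
    A->F: in-degree(F)=1, level(F)>=2
  process E: level=2
    E->B: in-degree(B)=0, level(B)=3, enqueue
    E->D: in-degree(D)=0, level(D)=3, enqueue
    E->F: in-degree(F)=0, level(F)=3, enqueue
  process B: level=3
  process D: level=3
    D->G: in-degree(G)=0, level(G)=4, enqueue
  process F: level=3
  process G: level=4
All levels: A:1, B:3, C:0, D:3, E:2, F:3, G:4
max level = 4

Answer: 4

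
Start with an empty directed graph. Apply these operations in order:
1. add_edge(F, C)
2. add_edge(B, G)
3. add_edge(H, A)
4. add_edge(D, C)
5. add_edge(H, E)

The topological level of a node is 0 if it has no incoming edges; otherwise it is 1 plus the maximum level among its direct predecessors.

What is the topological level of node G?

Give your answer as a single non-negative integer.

Op 1: add_edge(F, C). Edges now: 1
Op 2: add_edge(B, G). Edges now: 2
Op 3: add_edge(H, A). Edges now: 3
Op 4: add_edge(D, C). Edges now: 4
Op 5: add_edge(H, E). Edges now: 5
Compute levels (Kahn BFS):
  sources (in-degree 0): B, D, F, H
  process B: level=0
    B->G: in-degree(G)=0, level(G)=1, enqueue
  process D: level=0
    D->C: in-degree(C)=1, level(C)>=1
  process F: level=0
    F->C: in-degree(C)=0, level(C)=1, enqueue
  process H: level=0
    H->A: in-degree(A)=0, level(A)=1, enqueue
    H->E: in-degree(E)=0, level(E)=1, enqueue
  process G: level=1
  process C: level=1
  process A: level=1
  process E: level=1
All levels: A:1, B:0, C:1, D:0, E:1, F:0, G:1, H:0
level(G) = 1

Answer: 1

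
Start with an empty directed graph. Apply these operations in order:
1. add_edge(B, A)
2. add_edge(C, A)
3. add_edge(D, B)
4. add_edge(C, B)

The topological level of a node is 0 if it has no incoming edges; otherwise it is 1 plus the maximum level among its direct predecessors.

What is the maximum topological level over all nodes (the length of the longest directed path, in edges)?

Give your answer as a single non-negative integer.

Answer: 2

Derivation:
Op 1: add_edge(B, A). Edges now: 1
Op 2: add_edge(C, A). Edges now: 2
Op 3: add_edge(D, B). Edges now: 3
Op 4: add_edge(C, B). Edges now: 4
Compute levels (Kahn BFS):
  sources (in-degree 0): C, D
  process C: level=0
    C->A: in-degree(A)=1, level(A)>=1
    C->B: in-degree(B)=1, level(B)>=1
  process D: level=0
    D->B: in-degree(B)=0, level(B)=1, enqueue
  process B: level=1
    B->A: in-degree(A)=0, level(A)=2, enqueue
  process A: level=2
All levels: A:2, B:1, C:0, D:0
max level = 2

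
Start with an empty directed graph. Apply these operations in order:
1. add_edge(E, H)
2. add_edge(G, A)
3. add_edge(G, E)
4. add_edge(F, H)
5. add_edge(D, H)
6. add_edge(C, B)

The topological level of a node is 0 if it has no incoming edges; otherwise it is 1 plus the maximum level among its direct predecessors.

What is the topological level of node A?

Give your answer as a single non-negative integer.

Op 1: add_edge(E, H). Edges now: 1
Op 2: add_edge(G, A). Edges now: 2
Op 3: add_edge(G, E). Edges now: 3
Op 4: add_edge(F, H). Edges now: 4
Op 5: add_edge(D, H). Edges now: 5
Op 6: add_edge(C, B). Edges now: 6
Compute levels (Kahn BFS):
  sources (in-degree 0): C, D, F, G
  process C: level=0
    C->B: in-degree(B)=0, level(B)=1, enqueue
  process D: level=0
    D->H: in-degree(H)=2, level(H)>=1
  process F: level=0
    F->H: in-degree(H)=1, level(H)>=1
  process G: level=0
    G->A: in-degree(A)=0, level(A)=1, enqueue
    G->E: in-degree(E)=0, level(E)=1, enqueue
  process B: level=1
  process A: level=1
  process E: level=1
    E->H: in-degree(H)=0, level(H)=2, enqueue
  process H: level=2
All levels: A:1, B:1, C:0, D:0, E:1, F:0, G:0, H:2
level(A) = 1

Answer: 1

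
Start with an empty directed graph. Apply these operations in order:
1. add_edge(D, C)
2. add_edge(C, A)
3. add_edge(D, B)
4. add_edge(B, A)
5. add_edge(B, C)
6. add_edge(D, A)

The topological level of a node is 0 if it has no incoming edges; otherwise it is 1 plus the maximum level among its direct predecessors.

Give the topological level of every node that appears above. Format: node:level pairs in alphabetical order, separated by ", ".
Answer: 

Op 1: add_edge(D, C). Edges now: 1
Op 2: add_edge(C, A). Edges now: 2
Op 3: add_edge(D, B). Edges now: 3
Op 4: add_edge(B, A). Edges now: 4
Op 5: add_edge(B, C). Edges now: 5
Op 6: add_edge(D, A). Edges now: 6
Compute levels (Kahn BFS):
  sources (in-degree 0): D
  process D: level=0
    D->A: in-degree(A)=2, level(A)>=1
    D->B: in-degree(B)=0, level(B)=1, enqueue
    D->C: in-degree(C)=1, level(C)>=1
  process B: level=1
    B->A: in-degree(A)=1, level(A)>=2
    B->C: in-degree(C)=0, level(C)=2, enqueue
  process C: level=2
    C->A: in-degree(A)=0, level(A)=3, enqueue
  process A: level=3
All levels: A:3, B:1, C:2, D:0

Answer: A:3, B:1, C:2, D:0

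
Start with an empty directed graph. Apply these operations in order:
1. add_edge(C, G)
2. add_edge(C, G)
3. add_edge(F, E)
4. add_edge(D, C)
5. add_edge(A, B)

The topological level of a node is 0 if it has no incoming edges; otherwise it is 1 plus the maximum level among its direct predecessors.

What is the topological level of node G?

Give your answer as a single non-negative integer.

Op 1: add_edge(C, G). Edges now: 1
Op 2: add_edge(C, G) (duplicate, no change). Edges now: 1
Op 3: add_edge(F, E). Edges now: 2
Op 4: add_edge(D, C). Edges now: 3
Op 5: add_edge(A, B). Edges now: 4
Compute levels (Kahn BFS):
  sources (in-degree 0): A, D, F
  process A: level=0
    A->B: in-degree(B)=0, level(B)=1, enqueue
  process D: level=0
    D->C: in-degree(C)=0, level(C)=1, enqueue
  process F: level=0
    F->E: in-degree(E)=0, level(E)=1, enqueue
  process B: level=1
  process C: level=1
    C->G: in-degree(G)=0, level(G)=2, enqueue
  process E: level=1
  process G: level=2
All levels: A:0, B:1, C:1, D:0, E:1, F:0, G:2
level(G) = 2

Answer: 2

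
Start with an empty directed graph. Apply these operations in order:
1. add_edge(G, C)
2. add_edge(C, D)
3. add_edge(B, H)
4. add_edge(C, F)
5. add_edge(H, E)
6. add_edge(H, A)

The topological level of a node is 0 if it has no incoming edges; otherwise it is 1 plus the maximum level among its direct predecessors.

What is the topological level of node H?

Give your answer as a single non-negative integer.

Op 1: add_edge(G, C). Edges now: 1
Op 2: add_edge(C, D). Edges now: 2
Op 3: add_edge(B, H). Edges now: 3
Op 4: add_edge(C, F). Edges now: 4
Op 5: add_edge(H, E). Edges now: 5
Op 6: add_edge(H, A). Edges now: 6
Compute levels (Kahn BFS):
  sources (in-degree 0): B, G
  process B: level=0
    B->H: in-degree(H)=0, level(H)=1, enqueue
  process G: level=0
    G->C: in-degree(C)=0, level(C)=1, enqueue
  process H: level=1
    H->A: in-degree(A)=0, level(A)=2, enqueue
    H->E: in-degree(E)=0, level(E)=2, enqueue
  process C: level=1
    C->D: in-degree(D)=0, level(D)=2, enqueue
    C->F: in-degree(F)=0, level(F)=2, enqueue
  process A: level=2
  process E: level=2
  process D: level=2
  process F: level=2
All levels: A:2, B:0, C:1, D:2, E:2, F:2, G:0, H:1
level(H) = 1

Answer: 1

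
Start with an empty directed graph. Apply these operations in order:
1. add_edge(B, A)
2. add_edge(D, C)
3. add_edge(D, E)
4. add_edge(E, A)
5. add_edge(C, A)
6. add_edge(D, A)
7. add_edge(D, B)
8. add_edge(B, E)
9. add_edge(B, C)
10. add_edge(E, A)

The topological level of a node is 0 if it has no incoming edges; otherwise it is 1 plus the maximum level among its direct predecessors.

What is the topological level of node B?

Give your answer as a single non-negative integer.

Answer: 1

Derivation:
Op 1: add_edge(B, A). Edges now: 1
Op 2: add_edge(D, C). Edges now: 2
Op 3: add_edge(D, E). Edges now: 3
Op 4: add_edge(E, A). Edges now: 4
Op 5: add_edge(C, A). Edges now: 5
Op 6: add_edge(D, A). Edges now: 6
Op 7: add_edge(D, B). Edges now: 7
Op 8: add_edge(B, E). Edges now: 8
Op 9: add_edge(B, C). Edges now: 9
Op 10: add_edge(E, A) (duplicate, no change). Edges now: 9
Compute levels (Kahn BFS):
  sources (in-degree 0): D
  process D: level=0
    D->A: in-degree(A)=3, level(A)>=1
    D->B: in-degree(B)=0, level(B)=1, enqueue
    D->C: in-degree(C)=1, level(C)>=1
    D->E: in-degree(E)=1, level(E)>=1
  process B: level=1
    B->A: in-degree(A)=2, level(A)>=2
    B->C: in-degree(C)=0, level(C)=2, enqueue
    B->E: in-degree(E)=0, level(E)=2, enqueue
  process C: level=2
    C->A: in-degree(A)=1, level(A)>=3
  process E: level=2
    E->A: in-degree(A)=0, level(A)=3, enqueue
  process A: level=3
All levels: A:3, B:1, C:2, D:0, E:2
level(B) = 1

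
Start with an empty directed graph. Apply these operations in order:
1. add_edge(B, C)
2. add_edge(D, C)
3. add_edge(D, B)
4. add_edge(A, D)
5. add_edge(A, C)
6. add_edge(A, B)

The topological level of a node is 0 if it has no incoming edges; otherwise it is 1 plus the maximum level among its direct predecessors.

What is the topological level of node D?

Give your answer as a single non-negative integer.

Answer: 1

Derivation:
Op 1: add_edge(B, C). Edges now: 1
Op 2: add_edge(D, C). Edges now: 2
Op 3: add_edge(D, B). Edges now: 3
Op 4: add_edge(A, D). Edges now: 4
Op 5: add_edge(A, C). Edges now: 5
Op 6: add_edge(A, B). Edges now: 6
Compute levels (Kahn BFS):
  sources (in-degree 0): A
  process A: level=0
    A->B: in-degree(B)=1, level(B)>=1
    A->C: in-degree(C)=2, level(C)>=1
    A->D: in-degree(D)=0, level(D)=1, enqueue
  process D: level=1
    D->B: in-degree(B)=0, level(B)=2, enqueue
    D->C: in-degree(C)=1, level(C)>=2
  process B: level=2
    B->C: in-degree(C)=0, level(C)=3, enqueue
  process C: level=3
All levels: A:0, B:2, C:3, D:1
level(D) = 1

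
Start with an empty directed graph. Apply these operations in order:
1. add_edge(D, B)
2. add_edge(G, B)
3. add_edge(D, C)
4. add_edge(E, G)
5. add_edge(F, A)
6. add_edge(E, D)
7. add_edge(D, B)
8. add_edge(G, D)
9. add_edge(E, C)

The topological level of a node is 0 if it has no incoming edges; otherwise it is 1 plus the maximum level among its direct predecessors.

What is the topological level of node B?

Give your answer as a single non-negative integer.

Answer: 3

Derivation:
Op 1: add_edge(D, B). Edges now: 1
Op 2: add_edge(G, B). Edges now: 2
Op 3: add_edge(D, C). Edges now: 3
Op 4: add_edge(E, G). Edges now: 4
Op 5: add_edge(F, A). Edges now: 5
Op 6: add_edge(E, D). Edges now: 6
Op 7: add_edge(D, B) (duplicate, no change). Edges now: 6
Op 8: add_edge(G, D). Edges now: 7
Op 9: add_edge(E, C). Edges now: 8
Compute levels (Kahn BFS):
  sources (in-degree 0): E, F
  process E: level=0
    E->C: in-degree(C)=1, level(C)>=1
    E->D: in-degree(D)=1, level(D)>=1
    E->G: in-degree(G)=0, level(G)=1, enqueue
  process F: level=0
    F->A: in-degree(A)=0, level(A)=1, enqueue
  process G: level=1
    G->B: in-degree(B)=1, level(B)>=2
    G->D: in-degree(D)=0, level(D)=2, enqueue
  process A: level=1
  process D: level=2
    D->B: in-degree(B)=0, level(B)=3, enqueue
    D->C: in-degree(C)=0, level(C)=3, enqueue
  process B: level=3
  process C: level=3
All levels: A:1, B:3, C:3, D:2, E:0, F:0, G:1
level(B) = 3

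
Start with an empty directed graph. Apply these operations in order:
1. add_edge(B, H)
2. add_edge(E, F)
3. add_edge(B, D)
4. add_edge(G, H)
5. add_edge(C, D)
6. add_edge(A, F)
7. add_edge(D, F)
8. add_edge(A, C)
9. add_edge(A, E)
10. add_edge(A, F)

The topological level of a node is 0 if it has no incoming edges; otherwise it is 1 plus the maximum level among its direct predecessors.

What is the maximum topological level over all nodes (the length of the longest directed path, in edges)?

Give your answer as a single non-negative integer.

Op 1: add_edge(B, H). Edges now: 1
Op 2: add_edge(E, F). Edges now: 2
Op 3: add_edge(B, D). Edges now: 3
Op 4: add_edge(G, H). Edges now: 4
Op 5: add_edge(C, D). Edges now: 5
Op 6: add_edge(A, F). Edges now: 6
Op 7: add_edge(D, F). Edges now: 7
Op 8: add_edge(A, C). Edges now: 8
Op 9: add_edge(A, E). Edges now: 9
Op 10: add_edge(A, F) (duplicate, no change). Edges now: 9
Compute levels (Kahn BFS):
  sources (in-degree 0): A, B, G
  process A: level=0
    A->C: in-degree(C)=0, level(C)=1, enqueue
    A->E: in-degree(E)=0, level(E)=1, enqueue
    A->F: in-degree(F)=2, level(F)>=1
  process B: level=0
    B->D: in-degree(D)=1, level(D)>=1
    B->H: in-degree(H)=1, level(H)>=1
  process G: level=0
    G->H: in-degree(H)=0, level(H)=1, enqueue
  process C: level=1
    C->D: in-degree(D)=0, level(D)=2, enqueue
  process E: level=1
    E->F: in-degree(F)=1, level(F)>=2
  process H: level=1
  process D: level=2
    D->F: in-degree(F)=0, level(F)=3, enqueue
  process F: level=3
All levels: A:0, B:0, C:1, D:2, E:1, F:3, G:0, H:1
max level = 3

Answer: 3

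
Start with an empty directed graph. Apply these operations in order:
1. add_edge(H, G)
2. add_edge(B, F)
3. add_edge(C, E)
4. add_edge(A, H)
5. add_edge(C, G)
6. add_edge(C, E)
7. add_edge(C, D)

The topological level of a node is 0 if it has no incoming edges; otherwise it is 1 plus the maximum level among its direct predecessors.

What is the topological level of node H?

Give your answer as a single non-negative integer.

Op 1: add_edge(H, G). Edges now: 1
Op 2: add_edge(B, F). Edges now: 2
Op 3: add_edge(C, E). Edges now: 3
Op 4: add_edge(A, H). Edges now: 4
Op 5: add_edge(C, G). Edges now: 5
Op 6: add_edge(C, E) (duplicate, no change). Edges now: 5
Op 7: add_edge(C, D). Edges now: 6
Compute levels (Kahn BFS):
  sources (in-degree 0): A, B, C
  process A: level=0
    A->H: in-degree(H)=0, level(H)=1, enqueue
  process B: level=0
    B->F: in-degree(F)=0, level(F)=1, enqueue
  process C: level=0
    C->D: in-degree(D)=0, level(D)=1, enqueue
    C->E: in-degree(E)=0, level(E)=1, enqueue
    C->G: in-degree(G)=1, level(G)>=1
  process H: level=1
    H->G: in-degree(G)=0, level(G)=2, enqueue
  process F: level=1
  process D: level=1
  process E: level=1
  process G: level=2
All levels: A:0, B:0, C:0, D:1, E:1, F:1, G:2, H:1
level(H) = 1

Answer: 1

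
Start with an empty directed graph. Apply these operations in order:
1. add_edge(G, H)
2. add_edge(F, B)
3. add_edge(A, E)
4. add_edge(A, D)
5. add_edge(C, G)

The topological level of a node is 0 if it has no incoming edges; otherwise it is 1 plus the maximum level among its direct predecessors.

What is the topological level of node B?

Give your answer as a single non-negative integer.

Answer: 1

Derivation:
Op 1: add_edge(G, H). Edges now: 1
Op 2: add_edge(F, B). Edges now: 2
Op 3: add_edge(A, E). Edges now: 3
Op 4: add_edge(A, D). Edges now: 4
Op 5: add_edge(C, G). Edges now: 5
Compute levels (Kahn BFS):
  sources (in-degree 0): A, C, F
  process A: level=0
    A->D: in-degree(D)=0, level(D)=1, enqueue
    A->E: in-degree(E)=0, level(E)=1, enqueue
  process C: level=0
    C->G: in-degree(G)=0, level(G)=1, enqueue
  process F: level=0
    F->B: in-degree(B)=0, level(B)=1, enqueue
  process D: level=1
  process E: level=1
  process G: level=1
    G->H: in-degree(H)=0, level(H)=2, enqueue
  process B: level=1
  process H: level=2
All levels: A:0, B:1, C:0, D:1, E:1, F:0, G:1, H:2
level(B) = 1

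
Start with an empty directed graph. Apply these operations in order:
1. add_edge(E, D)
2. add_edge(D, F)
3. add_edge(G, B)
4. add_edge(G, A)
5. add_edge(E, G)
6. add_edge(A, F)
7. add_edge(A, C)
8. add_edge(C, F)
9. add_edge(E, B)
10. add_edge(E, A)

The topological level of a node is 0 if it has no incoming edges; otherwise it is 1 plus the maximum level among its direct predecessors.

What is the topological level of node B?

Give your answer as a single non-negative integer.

Op 1: add_edge(E, D). Edges now: 1
Op 2: add_edge(D, F). Edges now: 2
Op 3: add_edge(G, B). Edges now: 3
Op 4: add_edge(G, A). Edges now: 4
Op 5: add_edge(E, G). Edges now: 5
Op 6: add_edge(A, F). Edges now: 6
Op 7: add_edge(A, C). Edges now: 7
Op 8: add_edge(C, F). Edges now: 8
Op 9: add_edge(E, B). Edges now: 9
Op 10: add_edge(E, A). Edges now: 10
Compute levels (Kahn BFS):
  sources (in-degree 0): E
  process E: level=0
    E->A: in-degree(A)=1, level(A)>=1
    E->B: in-degree(B)=1, level(B)>=1
    E->D: in-degree(D)=0, level(D)=1, enqueue
    E->G: in-degree(G)=0, level(G)=1, enqueue
  process D: level=1
    D->F: in-degree(F)=2, level(F)>=2
  process G: level=1
    G->A: in-degree(A)=0, level(A)=2, enqueue
    G->B: in-degree(B)=0, level(B)=2, enqueue
  process A: level=2
    A->C: in-degree(C)=0, level(C)=3, enqueue
    A->F: in-degree(F)=1, level(F)>=3
  process B: level=2
  process C: level=3
    C->F: in-degree(F)=0, level(F)=4, enqueue
  process F: level=4
All levels: A:2, B:2, C:3, D:1, E:0, F:4, G:1
level(B) = 2

Answer: 2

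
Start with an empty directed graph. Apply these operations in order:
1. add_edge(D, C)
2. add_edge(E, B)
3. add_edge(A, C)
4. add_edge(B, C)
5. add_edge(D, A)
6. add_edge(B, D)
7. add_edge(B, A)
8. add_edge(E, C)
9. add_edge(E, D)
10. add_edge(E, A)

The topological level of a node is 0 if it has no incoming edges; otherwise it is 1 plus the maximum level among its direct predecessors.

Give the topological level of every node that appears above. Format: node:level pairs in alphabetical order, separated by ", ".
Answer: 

Op 1: add_edge(D, C). Edges now: 1
Op 2: add_edge(E, B). Edges now: 2
Op 3: add_edge(A, C). Edges now: 3
Op 4: add_edge(B, C). Edges now: 4
Op 5: add_edge(D, A). Edges now: 5
Op 6: add_edge(B, D). Edges now: 6
Op 7: add_edge(B, A). Edges now: 7
Op 8: add_edge(E, C). Edges now: 8
Op 9: add_edge(E, D). Edges now: 9
Op 10: add_edge(E, A). Edges now: 10
Compute levels (Kahn BFS):
  sources (in-degree 0): E
  process E: level=0
    E->A: in-degree(A)=2, level(A)>=1
    E->B: in-degree(B)=0, level(B)=1, enqueue
    E->C: in-degree(C)=3, level(C)>=1
    E->D: in-degree(D)=1, level(D)>=1
  process B: level=1
    B->A: in-degree(A)=1, level(A)>=2
    B->C: in-degree(C)=2, level(C)>=2
    B->D: in-degree(D)=0, level(D)=2, enqueue
  process D: level=2
    D->A: in-degree(A)=0, level(A)=3, enqueue
    D->C: in-degree(C)=1, level(C)>=3
  process A: level=3
    A->C: in-degree(C)=0, level(C)=4, enqueue
  process C: level=4
All levels: A:3, B:1, C:4, D:2, E:0

Answer: A:3, B:1, C:4, D:2, E:0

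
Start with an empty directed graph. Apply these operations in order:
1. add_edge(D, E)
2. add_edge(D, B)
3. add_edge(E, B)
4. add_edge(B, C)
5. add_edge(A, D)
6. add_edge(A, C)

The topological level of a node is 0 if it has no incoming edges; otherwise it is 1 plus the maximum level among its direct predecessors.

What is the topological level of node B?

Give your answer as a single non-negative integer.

Answer: 3

Derivation:
Op 1: add_edge(D, E). Edges now: 1
Op 2: add_edge(D, B). Edges now: 2
Op 3: add_edge(E, B). Edges now: 3
Op 4: add_edge(B, C). Edges now: 4
Op 5: add_edge(A, D). Edges now: 5
Op 6: add_edge(A, C). Edges now: 6
Compute levels (Kahn BFS):
  sources (in-degree 0): A
  process A: level=0
    A->C: in-degree(C)=1, level(C)>=1
    A->D: in-degree(D)=0, level(D)=1, enqueue
  process D: level=1
    D->B: in-degree(B)=1, level(B)>=2
    D->E: in-degree(E)=0, level(E)=2, enqueue
  process E: level=2
    E->B: in-degree(B)=0, level(B)=3, enqueue
  process B: level=3
    B->C: in-degree(C)=0, level(C)=4, enqueue
  process C: level=4
All levels: A:0, B:3, C:4, D:1, E:2
level(B) = 3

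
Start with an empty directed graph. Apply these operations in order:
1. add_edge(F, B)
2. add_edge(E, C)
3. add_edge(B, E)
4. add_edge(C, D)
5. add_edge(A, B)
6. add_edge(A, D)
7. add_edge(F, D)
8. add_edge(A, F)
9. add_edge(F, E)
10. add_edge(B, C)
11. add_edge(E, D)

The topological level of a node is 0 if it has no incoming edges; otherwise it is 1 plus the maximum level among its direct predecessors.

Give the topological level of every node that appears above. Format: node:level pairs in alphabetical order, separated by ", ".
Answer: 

Op 1: add_edge(F, B). Edges now: 1
Op 2: add_edge(E, C). Edges now: 2
Op 3: add_edge(B, E). Edges now: 3
Op 4: add_edge(C, D). Edges now: 4
Op 5: add_edge(A, B). Edges now: 5
Op 6: add_edge(A, D). Edges now: 6
Op 7: add_edge(F, D). Edges now: 7
Op 8: add_edge(A, F). Edges now: 8
Op 9: add_edge(F, E). Edges now: 9
Op 10: add_edge(B, C). Edges now: 10
Op 11: add_edge(E, D). Edges now: 11
Compute levels (Kahn BFS):
  sources (in-degree 0): A
  process A: level=0
    A->B: in-degree(B)=1, level(B)>=1
    A->D: in-degree(D)=3, level(D)>=1
    A->F: in-degree(F)=0, level(F)=1, enqueue
  process F: level=1
    F->B: in-degree(B)=0, level(B)=2, enqueue
    F->D: in-degree(D)=2, level(D)>=2
    F->E: in-degree(E)=1, level(E)>=2
  process B: level=2
    B->C: in-degree(C)=1, level(C)>=3
    B->E: in-degree(E)=0, level(E)=3, enqueue
  process E: level=3
    E->C: in-degree(C)=0, level(C)=4, enqueue
    E->D: in-degree(D)=1, level(D)>=4
  process C: level=4
    C->D: in-degree(D)=0, level(D)=5, enqueue
  process D: level=5
All levels: A:0, B:2, C:4, D:5, E:3, F:1

Answer: A:0, B:2, C:4, D:5, E:3, F:1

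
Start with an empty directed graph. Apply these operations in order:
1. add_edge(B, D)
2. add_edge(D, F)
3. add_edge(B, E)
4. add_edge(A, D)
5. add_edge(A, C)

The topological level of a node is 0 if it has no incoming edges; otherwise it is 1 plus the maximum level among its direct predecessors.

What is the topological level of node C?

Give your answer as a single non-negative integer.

Op 1: add_edge(B, D). Edges now: 1
Op 2: add_edge(D, F). Edges now: 2
Op 3: add_edge(B, E). Edges now: 3
Op 4: add_edge(A, D). Edges now: 4
Op 5: add_edge(A, C). Edges now: 5
Compute levels (Kahn BFS):
  sources (in-degree 0): A, B
  process A: level=0
    A->C: in-degree(C)=0, level(C)=1, enqueue
    A->D: in-degree(D)=1, level(D)>=1
  process B: level=0
    B->D: in-degree(D)=0, level(D)=1, enqueue
    B->E: in-degree(E)=0, level(E)=1, enqueue
  process C: level=1
  process D: level=1
    D->F: in-degree(F)=0, level(F)=2, enqueue
  process E: level=1
  process F: level=2
All levels: A:0, B:0, C:1, D:1, E:1, F:2
level(C) = 1

Answer: 1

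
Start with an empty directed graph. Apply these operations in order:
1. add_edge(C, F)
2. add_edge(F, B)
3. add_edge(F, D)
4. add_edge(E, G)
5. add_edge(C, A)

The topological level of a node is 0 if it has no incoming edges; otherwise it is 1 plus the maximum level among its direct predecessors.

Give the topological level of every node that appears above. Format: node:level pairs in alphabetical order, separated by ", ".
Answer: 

Op 1: add_edge(C, F). Edges now: 1
Op 2: add_edge(F, B). Edges now: 2
Op 3: add_edge(F, D). Edges now: 3
Op 4: add_edge(E, G). Edges now: 4
Op 5: add_edge(C, A). Edges now: 5
Compute levels (Kahn BFS):
  sources (in-degree 0): C, E
  process C: level=0
    C->A: in-degree(A)=0, level(A)=1, enqueue
    C->F: in-degree(F)=0, level(F)=1, enqueue
  process E: level=0
    E->G: in-degree(G)=0, level(G)=1, enqueue
  process A: level=1
  process F: level=1
    F->B: in-degree(B)=0, level(B)=2, enqueue
    F->D: in-degree(D)=0, level(D)=2, enqueue
  process G: level=1
  process B: level=2
  process D: level=2
All levels: A:1, B:2, C:0, D:2, E:0, F:1, G:1

Answer: A:1, B:2, C:0, D:2, E:0, F:1, G:1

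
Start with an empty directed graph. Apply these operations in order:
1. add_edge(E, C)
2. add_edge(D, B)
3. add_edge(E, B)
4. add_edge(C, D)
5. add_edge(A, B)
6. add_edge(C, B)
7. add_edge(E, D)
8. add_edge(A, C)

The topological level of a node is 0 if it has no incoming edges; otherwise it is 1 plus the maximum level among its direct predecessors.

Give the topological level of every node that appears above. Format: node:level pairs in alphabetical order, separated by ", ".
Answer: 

Op 1: add_edge(E, C). Edges now: 1
Op 2: add_edge(D, B). Edges now: 2
Op 3: add_edge(E, B). Edges now: 3
Op 4: add_edge(C, D). Edges now: 4
Op 5: add_edge(A, B). Edges now: 5
Op 6: add_edge(C, B). Edges now: 6
Op 7: add_edge(E, D). Edges now: 7
Op 8: add_edge(A, C). Edges now: 8
Compute levels (Kahn BFS):
  sources (in-degree 0): A, E
  process A: level=0
    A->B: in-degree(B)=3, level(B)>=1
    A->C: in-degree(C)=1, level(C)>=1
  process E: level=0
    E->B: in-degree(B)=2, level(B)>=1
    E->C: in-degree(C)=0, level(C)=1, enqueue
    E->D: in-degree(D)=1, level(D)>=1
  process C: level=1
    C->B: in-degree(B)=1, level(B)>=2
    C->D: in-degree(D)=0, level(D)=2, enqueue
  process D: level=2
    D->B: in-degree(B)=0, level(B)=3, enqueue
  process B: level=3
All levels: A:0, B:3, C:1, D:2, E:0

Answer: A:0, B:3, C:1, D:2, E:0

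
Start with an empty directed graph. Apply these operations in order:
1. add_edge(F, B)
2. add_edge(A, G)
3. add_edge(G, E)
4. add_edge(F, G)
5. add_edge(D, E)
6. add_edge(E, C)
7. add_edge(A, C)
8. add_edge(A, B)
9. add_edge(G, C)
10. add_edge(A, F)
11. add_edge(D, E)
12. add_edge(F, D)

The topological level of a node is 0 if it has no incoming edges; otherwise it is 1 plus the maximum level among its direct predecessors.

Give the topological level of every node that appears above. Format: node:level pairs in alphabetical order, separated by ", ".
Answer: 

Answer: A:0, B:2, C:4, D:2, E:3, F:1, G:2

Derivation:
Op 1: add_edge(F, B). Edges now: 1
Op 2: add_edge(A, G). Edges now: 2
Op 3: add_edge(G, E). Edges now: 3
Op 4: add_edge(F, G). Edges now: 4
Op 5: add_edge(D, E). Edges now: 5
Op 6: add_edge(E, C). Edges now: 6
Op 7: add_edge(A, C). Edges now: 7
Op 8: add_edge(A, B). Edges now: 8
Op 9: add_edge(G, C). Edges now: 9
Op 10: add_edge(A, F). Edges now: 10
Op 11: add_edge(D, E) (duplicate, no change). Edges now: 10
Op 12: add_edge(F, D). Edges now: 11
Compute levels (Kahn BFS):
  sources (in-degree 0): A
  process A: level=0
    A->B: in-degree(B)=1, level(B)>=1
    A->C: in-degree(C)=2, level(C)>=1
    A->F: in-degree(F)=0, level(F)=1, enqueue
    A->G: in-degree(G)=1, level(G)>=1
  process F: level=1
    F->B: in-degree(B)=0, level(B)=2, enqueue
    F->D: in-degree(D)=0, level(D)=2, enqueue
    F->G: in-degree(G)=0, level(G)=2, enqueue
  process B: level=2
  process D: level=2
    D->E: in-degree(E)=1, level(E)>=3
  process G: level=2
    G->C: in-degree(C)=1, level(C)>=3
    G->E: in-degree(E)=0, level(E)=3, enqueue
  process E: level=3
    E->C: in-degree(C)=0, level(C)=4, enqueue
  process C: level=4
All levels: A:0, B:2, C:4, D:2, E:3, F:1, G:2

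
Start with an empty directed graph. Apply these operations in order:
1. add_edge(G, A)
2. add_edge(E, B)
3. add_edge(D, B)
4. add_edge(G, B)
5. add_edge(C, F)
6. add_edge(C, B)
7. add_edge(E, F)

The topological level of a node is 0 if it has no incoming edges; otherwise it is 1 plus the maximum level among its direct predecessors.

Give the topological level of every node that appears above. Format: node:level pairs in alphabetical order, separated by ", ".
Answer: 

Answer: A:1, B:1, C:0, D:0, E:0, F:1, G:0

Derivation:
Op 1: add_edge(G, A). Edges now: 1
Op 2: add_edge(E, B). Edges now: 2
Op 3: add_edge(D, B). Edges now: 3
Op 4: add_edge(G, B). Edges now: 4
Op 5: add_edge(C, F). Edges now: 5
Op 6: add_edge(C, B). Edges now: 6
Op 7: add_edge(E, F). Edges now: 7
Compute levels (Kahn BFS):
  sources (in-degree 0): C, D, E, G
  process C: level=0
    C->B: in-degree(B)=3, level(B)>=1
    C->F: in-degree(F)=1, level(F)>=1
  process D: level=0
    D->B: in-degree(B)=2, level(B)>=1
  process E: level=0
    E->B: in-degree(B)=1, level(B)>=1
    E->F: in-degree(F)=0, level(F)=1, enqueue
  process G: level=0
    G->A: in-degree(A)=0, level(A)=1, enqueue
    G->B: in-degree(B)=0, level(B)=1, enqueue
  process F: level=1
  process A: level=1
  process B: level=1
All levels: A:1, B:1, C:0, D:0, E:0, F:1, G:0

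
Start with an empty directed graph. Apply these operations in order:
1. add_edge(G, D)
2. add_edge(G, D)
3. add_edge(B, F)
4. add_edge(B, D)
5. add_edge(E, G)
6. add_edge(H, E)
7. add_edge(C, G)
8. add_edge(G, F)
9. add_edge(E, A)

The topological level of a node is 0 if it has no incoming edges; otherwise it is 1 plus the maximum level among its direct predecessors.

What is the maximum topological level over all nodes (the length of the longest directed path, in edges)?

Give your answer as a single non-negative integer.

Answer: 3

Derivation:
Op 1: add_edge(G, D). Edges now: 1
Op 2: add_edge(G, D) (duplicate, no change). Edges now: 1
Op 3: add_edge(B, F). Edges now: 2
Op 4: add_edge(B, D). Edges now: 3
Op 5: add_edge(E, G). Edges now: 4
Op 6: add_edge(H, E). Edges now: 5
Op 7: add_edge(C, G). Edges now: 6
Op 8: add_edge(G, F). Edges now: 7
Op 9: add_edge(E, A). Edges now: 8
Compute levels (Kahn BFS):
  sources (in-degree 0): B, C, H
  process B: level=0
    B->D: in-degree(D)=1, level(D)>=1
    B->F: in-degree(F)=1, level(F)>=1
  process C: level=0
    C->G: in-degree(G)=1, level(G)>=1
  process H: level=0
    H->E: in-degree(E)=0, level(E)=1, enqueue
  process E: level=1
    E->A: in-degree(A)=0, level(A)=2, enqueue
    E->G: in-degree(G)=0, level(G)=2, enqueue
  process A: level=2
  process G: level=2
    G->D: in-degree(D)=0, level(D)=3, enqueue
    G->F: in-degree(F)=0, level(F)=3, enqueue
  process D: level=3
  process F: level=3
All levels: A:2, B:0, C:0, D:3, E:1, F:3, G:2, H:0
max level = 3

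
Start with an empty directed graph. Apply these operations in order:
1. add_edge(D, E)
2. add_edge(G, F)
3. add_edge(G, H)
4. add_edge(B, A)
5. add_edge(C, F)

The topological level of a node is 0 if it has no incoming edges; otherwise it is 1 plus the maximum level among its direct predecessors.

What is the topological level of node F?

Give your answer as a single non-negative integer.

Op 1: add_edge(D, E). Edges now: 1
Op 2: add_edge(G, F). Edges now: 2
Op 3: add_edge(G, H). Edges now: 3
Op 4: add_edge(B, A). Edges now: 4
Op 5: add_edge(C, F). Edges now: 5
Compute levels (Kahn BFS):
  sources (in-degree 0): B, C, D, G
  process B: level=0
    B->A: in-degree(A)=0, level(A)=1, enqueue
  process C: level=0
    C->F: in-degree(F)=1, level(F)>=1
  process D: level=0
    D->E: in-degree(E)=0, level(E)=1, enqueue
  process G: level=0
    G->F: in-degree(F)=0, level(F)=1, enqueue
    G->H: in-degree(H)=0, level(H)=1, enqueue
  process A: level=1
  process E: level=1
  process F: level=1
  process H: level=1
All levels: A:1, B:0, C:0, D:0, E:1, F:1, G:0, H:1
level(F) = 1

Answer: 1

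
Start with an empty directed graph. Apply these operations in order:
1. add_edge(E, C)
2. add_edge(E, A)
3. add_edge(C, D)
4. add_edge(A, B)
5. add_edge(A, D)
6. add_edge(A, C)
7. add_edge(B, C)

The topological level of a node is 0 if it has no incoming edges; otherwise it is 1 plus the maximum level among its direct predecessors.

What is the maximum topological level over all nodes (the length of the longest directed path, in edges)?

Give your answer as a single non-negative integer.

Answer: 4

Derivation:
Op 1: add_edge(E, C). Edges now: 1
Op 2: add_edge(E, A). Edges now: 2
Op 3: add_edge(C, D). Edges now: 3
Op 4: add_edge(A, B). Edges now: 4
Op 5: add_edge(A, D). Edges now: 5
Op 6: add_edge(A, C). Edges now: 6
Op 7: add_edge(B, C). Edges now: 7
Compute levels (Kahn BFS):
  sources (in-degree 0): E
  process E: level=0
    E->A: in-degree(A)=0, level(A)=1, enqueue
    E->C: in-degree(C)=2, level(C)>=1
  process A: level=1
    A->B: in-degree(B)=0, level(B)=2, enqueue
    A->C: in-degree(C)=1, level(C)>=2
    A->D: in-degree(D)=1, level(D)>=2
  process B: level=2
    B->C: in-degree(C)=0, level(C)=3, enqueue
  process C: level=3
    C->D: in-degree(D)=0, level(D)=4, enqueue
  process D: level=4
All levels: A:1, B:2, C:3, D:4, E:0
max level = 4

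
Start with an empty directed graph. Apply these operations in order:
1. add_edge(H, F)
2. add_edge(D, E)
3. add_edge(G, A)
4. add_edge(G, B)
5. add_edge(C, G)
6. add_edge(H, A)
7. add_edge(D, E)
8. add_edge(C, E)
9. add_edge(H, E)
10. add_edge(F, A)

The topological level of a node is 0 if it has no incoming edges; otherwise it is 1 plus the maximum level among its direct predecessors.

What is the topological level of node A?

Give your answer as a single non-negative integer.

Op 1: add_edge(H, F). Edges now: 1
Op 2: add_edge(D, E). Edges now: 2
Op 3: add_edge(G, A). Edges now: 3
Op 4: add_edge(G, B). Edges now: 4
Op 5: add_edge(C, G). Edges now: 5
Op 6: add_edge(H, A). Edges now: 6
Op 7: add_edge(D, E) (duplicate, no change). Edges now: 6
Op 8: add_edge(C, E). Edges now: 7
Op 9: add_edge(H, E). Edges now: 8
Op 10: add_edge(F, A). Edges now: 9
Compute levels (Kahn BFS):
  sources (in-degree 0): C, D, H
  process C: level=0
    C->E: in-degree(E)=2, level(E)>=1
    C->G: in-degree(G)=0, level(G)=1, enqueue
  process D: level=0
    D->E: in-degree(E)=1, level(E)>=1
  process H: level=0
    H->A: in-degree(A)=2, level(A)>=1
    H->E: in-degree(E)=0, level(E)=1, enqueue
    H->F: in-degree(F)=0, level(F)=1, enqueue
  process G: level=1
    G->A: in-degree(A)=1, level(A)>=2
    G->B: in-degree(B)=0, level(B)=2, enqueue
  process E: level=1
  process F: level=1
    F->A: in-degree(A)=0, level(A)=2, enqueue
  process B: level=2
  process A: level=2
All levels: A:2, B:2, C:0, D:0, E:1, F:1, G:1, H:0
level(A) = 2

Answer: 2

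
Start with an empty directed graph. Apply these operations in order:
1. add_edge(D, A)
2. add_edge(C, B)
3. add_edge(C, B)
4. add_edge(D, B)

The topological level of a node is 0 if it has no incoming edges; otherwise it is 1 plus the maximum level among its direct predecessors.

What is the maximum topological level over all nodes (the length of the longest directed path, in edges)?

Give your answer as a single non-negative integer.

Op 1: add_edge(D, A). Edges now: 1
Op 2: add_edge(C, B). Edges now: 2
Op 3: add_edge(C, B) (duplicate, no change). Edges now: 2
Op 4: add_edge(D, B). Edges now: 3
Compute levels (Kahn BFS):
  sources (in-degree 0): C, D
  process C: level=0
    C->B: in-degree(B)=1, level(B)>=1
  process D: level=0
    D->A: in-degree(A)=0, level(A)=1, enqueue
    D->B: in-degree(B)=0, level(B)=1, enqueue
  process A: level=1
  process B: level=1
All levels: A:1, B:1, C:0, D:0
max level = 1

Answer: 1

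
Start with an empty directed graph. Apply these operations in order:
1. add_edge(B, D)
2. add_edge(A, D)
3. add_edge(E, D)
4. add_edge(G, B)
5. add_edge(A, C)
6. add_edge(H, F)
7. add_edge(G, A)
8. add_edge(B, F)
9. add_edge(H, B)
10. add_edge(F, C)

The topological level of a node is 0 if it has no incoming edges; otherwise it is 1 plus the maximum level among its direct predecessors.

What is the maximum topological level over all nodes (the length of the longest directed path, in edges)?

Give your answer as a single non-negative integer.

Op 1: add_edge(B, D). Edges now: 1
Op 2: add_edge(A, D). Edges now: 2
Op 3: add_edge(E, D). Edges now: 3
Op 4: add_edge(G, B). Edges now: 4
Op 5: add_edge(A, C). Edges now: 5
Op 6: add_edge(H, F). Edges now: 6
Op 7: add_edge(G, A). Edges now: 7
Op 8: add_edge(B, F). Edges now: 8
Op 9: add_edge(H, B). Edges now: 9
Op 10: add_edge(F, C). Edges now: 10
Compute levels (Kahn BFS):
  sources (in-degree 0): E, G, H
  process E: level=0
    E->D: in-degree(D)=2, level(D)>=1
  process G: level=0
    G->A: in-degree(A)=0, level(A)=1, enqueue
    G->B: in-degree(B)=1, level(B)>=1
  process H: level=0
    H->B: in-degree(B)=0, level(B)=1, enqueue
    H->F: in-degree(F)=1, level(F)>=1
  process A: level=1
    A->C: in-degree(C)=1, level(C)>=2
    A->D: in-degree(D)=1, level(D)>=2
  process B: level=1
    B->D: in-degree(D)=0, level(D)=2, enqueue
    B->F: in-degree(F)=0, level(F)=2, enqueue
  process D: level=2
  process F: level=2
    F->C: in-degree(C)=0, level(C)=3, enqueue
  process C: level=3
All levels: A:1, B:1, C:3, D:2, E:0, F:2, G:0, H:0
max level = 3

Answer: 3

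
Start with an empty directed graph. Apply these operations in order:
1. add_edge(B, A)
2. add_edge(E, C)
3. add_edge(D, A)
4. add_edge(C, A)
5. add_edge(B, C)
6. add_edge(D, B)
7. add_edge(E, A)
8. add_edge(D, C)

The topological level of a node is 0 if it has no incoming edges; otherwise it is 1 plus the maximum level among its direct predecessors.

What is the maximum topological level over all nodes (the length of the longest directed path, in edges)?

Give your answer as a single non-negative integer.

Answer: 3

Derivation:
Op 1: add_edge(B, A). Edges now: 1
Op 2: add_edge(E, C). Edges now: 2
Op 3: add_edge(D, A). Edges now: 3
Op 4: add_edge(C, A). Edges now: 4
Op 5: add_edge(B, C). Edges now: 5
Op 6: add_edge(D, B). Edges now: 6
Op 7: add_edge(E, A). Edges now: 7
Op 8: add_edge(D, C). Edges now: 8
Compute levels (Kahn BFS):
  sources (in-degree 0): D, E
  process D: level=0
    D->A: in-degree(A)=3, level(A)>=1
    D->B: in-degree(B)=0, level(B)=1, enqueue
    D->C: in-degree(C)=2, level(C)>=1
  process E: level=0
    E->A: in-degree(A)=2, level(A)>=1
    E->C: in-degree(C)=1, level(C)>=1
  process B: level=1
    B->A: in-degree(A)=1, level(A)>=2
    B->C: in-degree(C)=0, level(C)=2, enqueue
  process C: level=2
    C->A: in-degree(A)=0, level(A)=3, enqueue
  process A: level=3
All levels: A:3, B:1, C:2, D:0, E:0
max level = 3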